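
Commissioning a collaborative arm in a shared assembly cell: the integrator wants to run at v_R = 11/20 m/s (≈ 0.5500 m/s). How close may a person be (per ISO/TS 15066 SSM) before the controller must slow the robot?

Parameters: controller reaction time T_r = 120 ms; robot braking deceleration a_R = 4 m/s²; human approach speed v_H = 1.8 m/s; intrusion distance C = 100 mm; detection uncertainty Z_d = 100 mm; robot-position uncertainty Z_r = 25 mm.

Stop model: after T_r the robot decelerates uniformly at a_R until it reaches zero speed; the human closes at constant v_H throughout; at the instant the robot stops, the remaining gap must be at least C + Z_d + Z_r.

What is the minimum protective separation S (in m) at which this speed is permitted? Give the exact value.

T_s = v_R/a_R = (11/20)/4 = 0.1375 s
robot covers v_R·T_r = 0.5500·0.1200 = 0.0660 m before braking
braking distance = 0.5500²/(2·4.0000) = 0.0378 m
human closes 1.8000·0.2575 = 0.4635 m
C+Z_d+Z_r = 0.1000+0.1000+0.0250 = 0.2250 m
S_min ≈ 0.0660+0.0378+0.4635+0.2250  ⇒  S_min = 12677/16000 m

S_min = 12677/16000 m = 0.7923 m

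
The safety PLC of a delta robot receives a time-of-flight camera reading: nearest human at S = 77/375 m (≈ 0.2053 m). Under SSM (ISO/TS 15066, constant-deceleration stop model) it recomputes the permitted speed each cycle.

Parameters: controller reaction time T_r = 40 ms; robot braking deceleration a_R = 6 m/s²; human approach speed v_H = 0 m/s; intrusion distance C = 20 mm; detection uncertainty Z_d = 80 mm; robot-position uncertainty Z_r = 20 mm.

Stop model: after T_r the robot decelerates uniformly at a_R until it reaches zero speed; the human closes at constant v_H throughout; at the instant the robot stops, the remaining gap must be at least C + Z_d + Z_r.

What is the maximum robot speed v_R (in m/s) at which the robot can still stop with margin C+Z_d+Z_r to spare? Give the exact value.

collect terms ⇒ (1/12)·v_R² + (1/25)·v_R + (-32/375) = 0
  disc = (1/25)² − 4·(1/12)·(-32/375) = 169/5625 ; √disc = 13/75
  v_R = (−(1/25) + 13/75) / (2·(1/12)) = 4/5 m/s
check:
stop time T_s = (4/5)/6 = 0.1333 s
robot in T_r: 0.8000·0.0400 = 0.0320 m
braking distance = 0.8000²/(2·6.0000) = 0.0533 m
person approaches 0.0000·(0.0400+0.1333) = 0.0000 m
residual clearance needed = 0.0200+0.0800+0.0200 = 0.1200 m
sum ≈ 0.0320+0.0533+0.0000+0.1200 ≈ 0.2053 m = S ✓

v_R_max = 4/5 m/s = 0.8000 m/s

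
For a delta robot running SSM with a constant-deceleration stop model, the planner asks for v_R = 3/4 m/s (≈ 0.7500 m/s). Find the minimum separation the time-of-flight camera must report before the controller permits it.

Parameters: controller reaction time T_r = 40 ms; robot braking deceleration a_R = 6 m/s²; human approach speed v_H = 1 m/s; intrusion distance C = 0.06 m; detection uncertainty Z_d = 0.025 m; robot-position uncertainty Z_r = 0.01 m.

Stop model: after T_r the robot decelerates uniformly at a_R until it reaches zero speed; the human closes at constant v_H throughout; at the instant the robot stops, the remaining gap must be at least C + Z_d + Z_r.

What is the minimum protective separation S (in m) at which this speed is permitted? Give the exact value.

S_min = 539/1600 m = 0.3369 m

stop time T_s = (3/4)/6 = 0.1250 s
robot in T_r: 0.7500·0.0400 = 0.0300 m
robot under decel: 0.7500²/(2·6.0000) = 0.0469 m
person approaches 1.0000·(0.0400+0.1250) = 0.1650 m
residual clearance needed = 0.0600+0.0250+0.0100 = 0.0950 m
S_min ≈ 0.0300+0.0469+0.1650+0.0950  ⇒  S_min = 539/1600 m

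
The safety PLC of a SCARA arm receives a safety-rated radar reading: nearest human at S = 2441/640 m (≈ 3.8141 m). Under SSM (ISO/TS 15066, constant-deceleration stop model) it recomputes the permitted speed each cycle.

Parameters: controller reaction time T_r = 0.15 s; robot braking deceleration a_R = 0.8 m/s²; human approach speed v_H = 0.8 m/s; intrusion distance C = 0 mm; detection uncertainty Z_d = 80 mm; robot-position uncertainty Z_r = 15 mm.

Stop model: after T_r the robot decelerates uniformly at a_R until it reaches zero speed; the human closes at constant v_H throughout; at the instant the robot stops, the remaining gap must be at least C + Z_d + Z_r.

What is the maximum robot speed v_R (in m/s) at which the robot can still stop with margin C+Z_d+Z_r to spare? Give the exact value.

v_R_max = 33/20 m/s = 1.6500 m/s

at the boundary: (5/8)·v² + (23/20)·v + (-11517/3200) = 0
  disc = (23/20)² − 4·(5/8)·(-11517/3200) = 66049/6400 ; √disc = 257/80
  v_R = (−(23/20) + 257/80) / (2·(5/8)) = 33/20 m/s
check:
stop time T_s = (33/20)/(4/5) = 2.0625 s
robot covers v_R·T_r = 1.6500·0.1500 = 0.2475 m before braking
robot covers 1.6500·2.0625 − ½·0.8000·2.0625² = 1.7016 m while stopping
human closes 0.8000·2.2125 = 1.7700 m
margins: 0.0000+0.0800+0.0150 = 0.0950 m
sum ≈ 0.2475+1.7016+1.7700+0.0950 ≈ 3.8141 m = S ✓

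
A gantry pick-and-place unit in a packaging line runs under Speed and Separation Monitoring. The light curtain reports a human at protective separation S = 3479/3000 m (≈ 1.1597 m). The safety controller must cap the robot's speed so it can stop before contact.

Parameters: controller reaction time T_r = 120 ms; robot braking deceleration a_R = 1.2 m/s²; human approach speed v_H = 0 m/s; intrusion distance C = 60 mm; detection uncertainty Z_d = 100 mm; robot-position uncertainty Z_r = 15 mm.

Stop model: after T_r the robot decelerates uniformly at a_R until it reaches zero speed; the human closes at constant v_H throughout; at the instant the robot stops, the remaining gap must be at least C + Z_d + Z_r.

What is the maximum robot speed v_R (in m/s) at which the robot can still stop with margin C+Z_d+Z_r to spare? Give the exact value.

collect terms ⇒ (5/12)·v_R² + (3/25)·v_R + (-1477/1500) = 0
  disc = (3/25)² − 4·(5/12)·(-1477/1500) = 37249/22500 ; √disc = 193/150
  v_R = (−(3/25) + 193/150) / (2·(5/12)) = 7/5 m/s
check:
T_s = v_R/a_R = (7/5)/(6/5) = 1.1667 s
reaction-phase robot travel = 1.4000·0.1200 = 0.1680 m
braking distance = 1.4000²/(2·1.2000) = 0.8167 m
human closes 0.0000·1.2867 = 0.0000 m
margins: 0.0600+0.1000+0.0150 = 0.1750 m
sum ≈ 0.1680+0.8167+0.0000+0.1750 ≈ 1.1597 m = S ✓

v_R_max = 7/5 m/s = 1.4000 m/s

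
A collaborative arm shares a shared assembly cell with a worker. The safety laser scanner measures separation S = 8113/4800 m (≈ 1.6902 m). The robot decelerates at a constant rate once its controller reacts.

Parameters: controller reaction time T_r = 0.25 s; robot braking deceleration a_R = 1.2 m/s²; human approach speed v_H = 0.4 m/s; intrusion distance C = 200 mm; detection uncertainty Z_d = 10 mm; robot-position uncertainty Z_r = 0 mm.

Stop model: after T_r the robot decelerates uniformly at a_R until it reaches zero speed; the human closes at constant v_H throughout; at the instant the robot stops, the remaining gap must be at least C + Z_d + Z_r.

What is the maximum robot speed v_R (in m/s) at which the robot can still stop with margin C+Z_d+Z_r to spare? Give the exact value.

at the boundary: (5/12)·v² + (7/12)·v + (-265/192) = 0
  disc = (7/12)² − 4·(5/12)·(-265/192) = 169/64 ; √disc = 13/8
  v_R = (−(7/12) + 13/8) / (2·(5/12)) = 5/4 m/s
check:
stop time T_s = (5/4)/(6/5) = 1.0417 s
reaction-phase robot travel = 1.2500·0.2500 = 0.3125 m
robot covers 1.2500·1.0417 − ½·1.2000·1.0417² = 0.6510 m while stopping
human over T_r+T_s: 0.4000·(0.2500+1.0417) = 0.5167 m
C+Z_d+Z_r = 0.2000+0.0100+0.0000 = 0.2100 m
sum ≈ 0.3125+0.6510+0.5167+0.2100 ≈ 1.6902 m = S ✓

v_R_max = 5/4 m/s = 1.2500 m/s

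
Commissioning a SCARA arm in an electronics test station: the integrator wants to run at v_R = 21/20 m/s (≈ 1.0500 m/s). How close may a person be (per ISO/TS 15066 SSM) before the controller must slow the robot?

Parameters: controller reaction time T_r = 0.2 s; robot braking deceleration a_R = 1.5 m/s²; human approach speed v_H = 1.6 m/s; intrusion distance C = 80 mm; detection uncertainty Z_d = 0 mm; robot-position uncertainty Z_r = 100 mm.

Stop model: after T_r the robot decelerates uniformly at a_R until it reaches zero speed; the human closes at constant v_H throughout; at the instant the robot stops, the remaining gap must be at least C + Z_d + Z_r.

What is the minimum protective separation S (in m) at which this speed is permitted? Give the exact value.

S_min = 879/400 m = 2.1975 m

T_s = v_R/a_R = (21/20)/(3/2) = 0.7000 s
robot covers v_R·T_r = 1.0500·0.2000 = 0.2100 m before braking
braking distance = 1.0500²/(2·1.5000) = 0.3675 m
person approaches 1.6000·(0.2000+0.7000) = 1.4400 m
margins: 0.0800+0.0000+0.1000 = 0.1800 m
S_min ≈ 0.2100+0.3675+1.4400+0.1800  ⇒  S_min = 879/400 m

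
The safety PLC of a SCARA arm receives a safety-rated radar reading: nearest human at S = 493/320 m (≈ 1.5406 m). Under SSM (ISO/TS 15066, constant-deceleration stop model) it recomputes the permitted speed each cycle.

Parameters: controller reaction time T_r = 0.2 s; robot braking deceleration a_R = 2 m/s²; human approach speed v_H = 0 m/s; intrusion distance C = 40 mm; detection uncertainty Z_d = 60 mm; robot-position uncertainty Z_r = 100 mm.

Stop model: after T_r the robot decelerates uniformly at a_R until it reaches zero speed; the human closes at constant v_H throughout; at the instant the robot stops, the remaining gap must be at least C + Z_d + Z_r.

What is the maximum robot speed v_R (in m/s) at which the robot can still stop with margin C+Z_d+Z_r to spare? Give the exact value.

at the boundary: (1/4)·v² + (1/5)·v + (-429/320) = 0
  disc = (1/5)² − 4·(1/4)·(-429/320) = 2209/1600 ; √disc = 47/40
  v_R = (−(1/5) + 47/40) / (2·(1/4)) = 39/20 m/s
check:
T_s = v_R/a_R = (39/20)/2 = 0.9750 s
reaction-phase robot travel = 1.9500·0.2000 = 0.3900 m
braking distance = 1.9500²/(2·2.0000) = 0.9506 m
human over T_r+T_s: 0.0000·(0.2000+0.9750) = 0.0000 m
residual clearance needed = 0.0400+0.0600+0.1000 = 0.2000 m
sum ≈ 0.3900+0.9506+0.0000+0.2000 ≈ 1.5406 m = S ✓

v_R_max = 39/20 m/s = 1.9500 m/s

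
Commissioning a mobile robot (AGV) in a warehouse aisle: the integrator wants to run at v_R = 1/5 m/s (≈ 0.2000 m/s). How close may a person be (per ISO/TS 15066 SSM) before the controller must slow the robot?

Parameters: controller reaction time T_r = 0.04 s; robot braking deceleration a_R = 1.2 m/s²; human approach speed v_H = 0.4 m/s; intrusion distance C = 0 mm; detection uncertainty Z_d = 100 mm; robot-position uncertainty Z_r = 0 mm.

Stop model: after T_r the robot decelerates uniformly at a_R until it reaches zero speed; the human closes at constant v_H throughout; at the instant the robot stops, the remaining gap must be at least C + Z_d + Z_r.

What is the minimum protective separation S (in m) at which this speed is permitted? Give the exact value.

S_min = 311/1500 m = 0.2073 m

T_s = v_R/a_R = (1/5)/(6/5) = 0.1667 s
reaction-phase robot travel = 0.2000·0.0400 = 0.0080 m
braking distance = 0.2000²/(2·1.2000) = 0.0167 m
person approaches 0.4000·(0.0400+0.1667) = 0.0827 m
C+Z_d+Z_r = 0.0000+0.1000+0.0000 = 0.1000 m
S_min ≈ 0.0080+0.0167+0.0827+0.1000  ⇒  S_min = 311/1500 m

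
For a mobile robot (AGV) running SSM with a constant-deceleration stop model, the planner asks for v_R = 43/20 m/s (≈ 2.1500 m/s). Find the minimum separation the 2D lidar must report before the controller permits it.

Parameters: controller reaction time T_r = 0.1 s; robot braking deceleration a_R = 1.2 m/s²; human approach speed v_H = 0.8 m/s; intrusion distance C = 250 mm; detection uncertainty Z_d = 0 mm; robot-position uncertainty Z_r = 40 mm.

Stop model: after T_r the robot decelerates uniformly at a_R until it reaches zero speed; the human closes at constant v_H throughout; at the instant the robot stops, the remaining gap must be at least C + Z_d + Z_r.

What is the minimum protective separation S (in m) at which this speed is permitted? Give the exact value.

braking lasts T_s = (43/20)/(6/5) = 1.7917 s
robot in T_r: 2.1500·0.1000 = 0.2150 m
braking distance = 2.1500²/(2·1.2000) = 1.9260 m
human over T_r+T_s: 0.8000·(0.1000+1.7917) = 1.5133 m
margins: 0.2500+0.0000+0.0400 = 0.2900 m
S_min ≈ 0.2150+1.9260+1.5133+0.2900  ⇒  S_min = 6311/1600 m

S_min = 6311/1600 m = 3.9444 m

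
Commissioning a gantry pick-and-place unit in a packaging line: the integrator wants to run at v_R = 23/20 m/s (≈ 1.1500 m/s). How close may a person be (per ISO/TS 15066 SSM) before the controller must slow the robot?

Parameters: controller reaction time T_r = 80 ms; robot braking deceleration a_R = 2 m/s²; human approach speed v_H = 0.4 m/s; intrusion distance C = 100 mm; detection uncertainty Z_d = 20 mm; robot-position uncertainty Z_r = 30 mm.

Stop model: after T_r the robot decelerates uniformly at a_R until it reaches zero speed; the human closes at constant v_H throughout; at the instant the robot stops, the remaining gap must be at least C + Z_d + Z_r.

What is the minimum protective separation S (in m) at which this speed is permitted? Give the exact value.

stop time T_s = (23/20)/2 = 0.5750 s
reaction-phase robot travel = 1.1500·0.0800 = 0.0920 m
robot covers 1.1500·0.5750 − ½·2.0000·0.5750² = 0.3306 m while stopping
human closes 0.4000·0.6550 = 0.2620 m
residual clearance needed = 0.1000+0.0200+0.0300 = 0.1500 m
S_min ≈ 0.0920+0.3306+0.2620+0.1500  ⇒  S_min = 6677/8000 m

S_min = 6677/8000 m = 0.8346 m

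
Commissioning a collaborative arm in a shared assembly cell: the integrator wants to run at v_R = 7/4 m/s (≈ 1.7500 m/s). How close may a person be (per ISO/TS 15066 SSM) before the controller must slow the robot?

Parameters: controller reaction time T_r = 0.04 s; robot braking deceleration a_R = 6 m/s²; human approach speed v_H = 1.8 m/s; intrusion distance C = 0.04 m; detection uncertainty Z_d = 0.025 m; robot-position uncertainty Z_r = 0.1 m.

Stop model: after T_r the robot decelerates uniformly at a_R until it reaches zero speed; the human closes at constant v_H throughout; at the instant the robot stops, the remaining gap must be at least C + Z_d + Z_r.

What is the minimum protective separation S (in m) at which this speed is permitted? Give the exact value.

stop time T_s = (7/4)/6 = 0.2917 s
robot in T_r: 1.7500·0.0400 = 0.0700 m
robot covers 1.7500·0.2917 − ½·6.0000·0.2917² = 0.2552 m while stopping
person approaches 1.8000·(0.0400+0.2917) = 0.5970 m
margins: 0.0400+0.0250+0.1000 = 0.1650 m
S_min ≈ 0.0700+0.2552+0.5970+0.1650  ⇒  S_min = 26093/24000 m

S_min = 26093/24000 m = 1.0872 m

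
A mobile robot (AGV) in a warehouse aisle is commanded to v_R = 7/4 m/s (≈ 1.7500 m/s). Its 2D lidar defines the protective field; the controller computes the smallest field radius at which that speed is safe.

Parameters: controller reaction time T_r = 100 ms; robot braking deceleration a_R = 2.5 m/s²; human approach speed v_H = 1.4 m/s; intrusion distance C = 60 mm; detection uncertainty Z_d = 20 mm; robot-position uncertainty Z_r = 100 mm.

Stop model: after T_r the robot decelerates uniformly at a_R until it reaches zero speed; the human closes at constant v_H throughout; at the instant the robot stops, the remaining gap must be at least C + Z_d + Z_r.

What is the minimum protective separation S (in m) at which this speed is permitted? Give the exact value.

braking lasts T_s = (7/4)/(5/2) = 0.7000 s
robot in T_r: 1.7500·0.1000 = 0.1750 m
robot covers 1.7500·0.7000 − ½·2.5000·0.7000² = 0.6125 m while stopping
human over T_r+T_s: 1.4000·(0.1000+0.7000) = 1.1200 m
margins: 0.0600+0.0200+0.1000 = 0.1800 m
S_min ≈ 0.1750+0.6125+1.1200+0.1800  ⇒  S_min = 167/80 m

S_min = 167/80 m = 2.0875 m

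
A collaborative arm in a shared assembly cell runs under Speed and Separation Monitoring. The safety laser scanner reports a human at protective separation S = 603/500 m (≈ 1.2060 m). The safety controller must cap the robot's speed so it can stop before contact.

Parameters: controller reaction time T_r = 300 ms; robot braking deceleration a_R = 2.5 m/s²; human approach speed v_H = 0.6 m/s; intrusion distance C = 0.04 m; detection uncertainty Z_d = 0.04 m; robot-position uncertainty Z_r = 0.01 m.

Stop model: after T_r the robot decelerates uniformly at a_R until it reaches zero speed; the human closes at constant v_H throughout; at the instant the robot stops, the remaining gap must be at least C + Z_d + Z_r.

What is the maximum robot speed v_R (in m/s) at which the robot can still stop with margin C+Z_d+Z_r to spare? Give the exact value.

quadratic (1/5)·v² + (27/50)·v + (-117/125) = 0
  disc = (27/50)² − 4·(1/5)·(-117/125) = 2601/2500 ; √disc = 51/50
  v_R = (−(27/50) + 51/50) / (2·(1/5)) = 6/5 m/s
check:
stop time T_s = (6/5)/(5/2) = 0.4800 s
reaction-phase robot travel = 1.2000·0.3000 = 0.3600 m
robot covers 1.2000·0.4800 − ½·2.5000·0.4800² = 0.2880 m while stopping
person approaches 0.6000·(0.3000+0.4800) = 0.4680 m
C+Z_d+Z_r = 0.0400+0.0400+0.0100 = 0.0900 m
sum ≈ 0.3600+0.2880+0.4680+0.0900 ≈ 1.2060 m = S ✓

v_R_max = 6/5 m/s = 1.2000 m/s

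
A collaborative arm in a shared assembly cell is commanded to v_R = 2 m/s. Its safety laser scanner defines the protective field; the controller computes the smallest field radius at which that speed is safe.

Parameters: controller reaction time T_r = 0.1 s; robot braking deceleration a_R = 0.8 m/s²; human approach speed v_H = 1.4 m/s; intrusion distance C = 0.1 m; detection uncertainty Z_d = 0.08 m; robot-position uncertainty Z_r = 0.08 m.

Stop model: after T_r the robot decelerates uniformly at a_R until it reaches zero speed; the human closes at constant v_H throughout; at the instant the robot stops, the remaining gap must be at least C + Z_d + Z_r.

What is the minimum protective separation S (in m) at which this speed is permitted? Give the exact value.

S_min = 33/5 m = 6.6000 m

braking lasts T_s = 2/(4/5) = 2.5000 s
robot covers v_R·T_r = 2.0000·0.1000 = 0.2000 m before braking
robot under decel: 2.0000²/(2·0.8000) = 2.5000 m
human over T_r+T_s: 1.4000·(0.1000+2.5000) = 3.6400 m
C+Z_d+Z_r = 0.1000+0.0800+0.0800 = 0.2600 m
S_min ≈ 0.2000+2.5000+3.6400+0.2600  ⇒  S_min = 33/5 m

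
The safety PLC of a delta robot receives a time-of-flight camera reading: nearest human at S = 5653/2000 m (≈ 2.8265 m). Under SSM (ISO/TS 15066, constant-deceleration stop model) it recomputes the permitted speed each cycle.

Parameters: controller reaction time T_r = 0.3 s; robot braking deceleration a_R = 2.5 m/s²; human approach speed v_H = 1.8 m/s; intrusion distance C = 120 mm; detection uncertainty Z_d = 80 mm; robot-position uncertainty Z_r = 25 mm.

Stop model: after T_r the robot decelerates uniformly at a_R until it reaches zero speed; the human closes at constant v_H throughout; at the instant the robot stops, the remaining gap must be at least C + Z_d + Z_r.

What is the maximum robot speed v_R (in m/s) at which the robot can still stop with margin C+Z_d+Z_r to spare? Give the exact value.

v_R_max = 31/20 m/s = 1.5500 m/s

collect terms ⇒ (1/5)·v_R² + (51/50)·v_R + (-4123/2000) = 0
  disc = (51/50)² − 4·(1/5)·(-4123/2000) = 1681/625 ; √disc = 41/25
  v_R = (−(51/50) + 41/25) / (2·(1/5)) = 31/20 m/s
check:
T_s = v_R/a_R = (31/20)/(5/2) = 0.6200 s
robot in T_r: 1.5500·0.3000 = 0.4650 m
robot under decel: 1.5500²/(2·2.5000) = 0.4805 m
human closes 1.8000·0.9200 = 1.6560 m
residual clearance needed = 0.1200+0.0800+0.0250 = 0.2250 m
sum ≈ 0.4650+0.4805+1.6560+0.2250 ≈ 2.8265 m = S ✓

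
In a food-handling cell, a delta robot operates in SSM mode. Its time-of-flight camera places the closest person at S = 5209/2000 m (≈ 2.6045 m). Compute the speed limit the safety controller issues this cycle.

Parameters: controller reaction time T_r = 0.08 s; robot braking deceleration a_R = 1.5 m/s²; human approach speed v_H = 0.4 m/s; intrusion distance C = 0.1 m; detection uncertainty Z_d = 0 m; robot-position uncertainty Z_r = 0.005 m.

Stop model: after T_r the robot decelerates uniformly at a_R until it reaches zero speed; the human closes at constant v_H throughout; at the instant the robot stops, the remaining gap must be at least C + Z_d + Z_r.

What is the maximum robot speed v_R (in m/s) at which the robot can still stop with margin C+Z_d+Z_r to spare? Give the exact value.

collect terms ⇒ (1/3)·v_R² + (26/75)·v_R + (-987/400) = 0
  disc = (26/75)² − 4·(1/3)·(-987/400) = 76729/22500 ; √disc = 277/150
  v_R = (−(26/75) + 277/150) / (2·(1/3)) = 9/4 m/s
check:
T_s = v_R/a_R = (9/4)/(3/2) = 1.5000 s
robot covers v_R·T_r = 2.2500·0.0800 = 0.1800 m before braking
robot covers 2.2500·1.5000 − ½·1.5000·1.5000² = 1.6875 m while stopping
person approaches 0.4000·(0.0800+1.5000) = 0.6320 m
residual clearance needed = 0.1000+0.0000+0.0050 = 0.1050 m
sum ≈ 0.1800+1.6875+0.6320+0.1050 ≈ 2.6045 m = S ✓

v_R_max = 9/4 m/s = 2.2500 m/s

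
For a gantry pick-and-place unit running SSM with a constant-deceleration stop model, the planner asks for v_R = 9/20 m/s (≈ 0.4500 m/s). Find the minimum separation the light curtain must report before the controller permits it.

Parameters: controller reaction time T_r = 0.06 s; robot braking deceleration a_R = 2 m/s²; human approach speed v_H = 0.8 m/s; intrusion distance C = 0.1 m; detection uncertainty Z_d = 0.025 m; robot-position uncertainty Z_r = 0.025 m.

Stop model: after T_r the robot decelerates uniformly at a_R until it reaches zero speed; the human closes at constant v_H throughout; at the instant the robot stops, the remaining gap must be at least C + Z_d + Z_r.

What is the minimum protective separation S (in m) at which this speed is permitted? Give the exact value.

S_min = 729/1600 m = 0.4556 m

braking lasts T_s = (9/20)/2 = 0.2250 s
robot in T_r: 0.4500·0.0600 = 0.0270 m
robot covers 0.4500·0.2250 − ½·2.0000·0.2250² = 0.0506 m while stopping
human over T_r+T_s: 0.8000·(0.0600+0.2250) = 0.2280 m
margins: 0.1000+0.0250+0.0250 = 0.1500 m
S_min ≈ 0.0270+0.0506+0.2280+0.1500  ⇒  S_min = 729/1600 m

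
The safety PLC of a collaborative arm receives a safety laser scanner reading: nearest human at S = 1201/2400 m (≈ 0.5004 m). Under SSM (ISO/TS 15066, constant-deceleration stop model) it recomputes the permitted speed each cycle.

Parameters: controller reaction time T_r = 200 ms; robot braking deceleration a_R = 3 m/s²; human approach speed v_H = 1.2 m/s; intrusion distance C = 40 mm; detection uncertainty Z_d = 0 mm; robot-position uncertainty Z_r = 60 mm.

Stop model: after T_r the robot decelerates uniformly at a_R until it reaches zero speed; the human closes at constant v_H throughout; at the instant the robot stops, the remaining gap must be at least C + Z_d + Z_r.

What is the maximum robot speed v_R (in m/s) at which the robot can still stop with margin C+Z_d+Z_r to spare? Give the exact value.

collect terms ⇒ (1/6)·v_R² + (3/5)·v_R + (-77/480) = 0
  disc = (3/5)² − 4·(1/6)·(-77/480) = 1681/3600 ; √disc = 41/60
  v_R = (−(3/5) + 41/60) / (2·(1/6)) = 1/4 m/s
check:
braking lasts T_s = (1/4)/3 = 0.0833 s
robot in T_r: 0.2500·0.2000 = 0.0500 m
robot under decel: 0.2500²/(2·3.0000) = 0.0104 m
person approaches 1.2000·(0.2000+0.0833) = 0.3400 m
margins: 0.0400+0.0000+0.0600 = 0.1000 m
sum ≈ 0.0500+0.0104+0.3400+0.1000 ≈ 0.5004 m = S ✓

v_R_max = 1/4 m/s = 0.2500 m/s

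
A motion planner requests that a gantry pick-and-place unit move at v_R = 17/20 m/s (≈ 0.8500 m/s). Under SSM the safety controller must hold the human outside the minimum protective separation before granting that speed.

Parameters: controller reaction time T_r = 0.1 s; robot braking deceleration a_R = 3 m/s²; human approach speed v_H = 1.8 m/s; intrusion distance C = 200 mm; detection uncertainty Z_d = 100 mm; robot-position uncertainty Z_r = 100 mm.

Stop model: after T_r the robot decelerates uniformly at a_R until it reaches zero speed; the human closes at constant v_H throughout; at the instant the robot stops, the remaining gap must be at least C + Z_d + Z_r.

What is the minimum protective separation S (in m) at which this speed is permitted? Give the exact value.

braking lasts T_s = (17/20)/3 = 0.2833 s
reaction-phase robot travel = 0.8500·0.1000 = 0.0850 m
braking distance = 0.8500²/(2·3.0000) = 0.1204 m
human over T_r+T_s: 1.8000·(0.1000+0.2833) = 0.6900 m
margins: 0.2000+0.1000+0.1000 = 0.4000 m
S_min ≈ 0.0850+0.1204+0.6900+0.4000  ⇒  S_min = 3109/2400 m

S_min = 3109/2400 m = 1.2954 m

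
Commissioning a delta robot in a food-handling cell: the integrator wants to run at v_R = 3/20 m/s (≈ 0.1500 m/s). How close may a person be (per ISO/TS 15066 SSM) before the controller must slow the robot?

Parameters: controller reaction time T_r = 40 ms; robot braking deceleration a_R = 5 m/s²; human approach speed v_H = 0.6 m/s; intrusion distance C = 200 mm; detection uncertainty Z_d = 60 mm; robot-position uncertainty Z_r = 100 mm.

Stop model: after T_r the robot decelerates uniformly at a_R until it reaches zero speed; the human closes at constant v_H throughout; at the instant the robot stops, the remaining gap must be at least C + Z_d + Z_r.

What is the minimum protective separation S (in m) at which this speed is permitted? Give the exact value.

T_s = v_R/a_R = (3/20)/5 = 0.0300 s
robot in T_r: 0.1500·0.0400 = 0.0060 m
braking distance = 0.1500²/(2·5.0000) = 0.0022 m
human over T_r+T_s: 0.6000·(0.0400+0.0300) = 0.0420 m
margins: 0.2000+0.0600+0.1000 = 0.3600 m
S_min ≈ 0.0060+0.0022+0.0420+0.3600  ⇒  S_min = 1641/4000 m

S_min = 1641/4000 m = 0.4103 m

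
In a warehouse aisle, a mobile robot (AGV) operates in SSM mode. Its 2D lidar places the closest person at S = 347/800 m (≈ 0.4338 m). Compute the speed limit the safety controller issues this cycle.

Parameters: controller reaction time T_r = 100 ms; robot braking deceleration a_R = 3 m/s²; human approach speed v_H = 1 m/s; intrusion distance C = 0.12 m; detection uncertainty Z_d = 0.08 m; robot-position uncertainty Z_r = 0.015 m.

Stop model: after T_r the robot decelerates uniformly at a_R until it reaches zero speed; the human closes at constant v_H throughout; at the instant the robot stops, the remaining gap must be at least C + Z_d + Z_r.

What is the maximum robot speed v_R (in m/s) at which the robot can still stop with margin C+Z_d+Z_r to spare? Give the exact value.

collect terms ⇒ (1/6)·v_R² + (13/30)·v_R + (-19/160) = 0
  disc = (13/30)² − 4·(1/6)·(-19/160) = 961/3600 ; √disc = 31/60
  v_R = (−(13/30) + 31/60) / (2·(1/6)) = 1/4 m/s
check:
braking lasts T_s = (1/4)/3 = 0.0833 s
reaction-phase robot travel = 0.2500·0.1000 = 0.0250 m
robot under decel: 0.2500²/(2·3.0000) = 0.0104 m
person approaches 1.0000·(0.1000+0.0833) = 0.1833 m
residual clearance needed = 0.1200+0.0800+0.0150 = 0.2150 m
sum ≈ 0.0250+0.0104+0.1833+0.2150 ≈ 0.4338 m = S ✓

v_R_max = 1/4 m/s = 0.2500 m/s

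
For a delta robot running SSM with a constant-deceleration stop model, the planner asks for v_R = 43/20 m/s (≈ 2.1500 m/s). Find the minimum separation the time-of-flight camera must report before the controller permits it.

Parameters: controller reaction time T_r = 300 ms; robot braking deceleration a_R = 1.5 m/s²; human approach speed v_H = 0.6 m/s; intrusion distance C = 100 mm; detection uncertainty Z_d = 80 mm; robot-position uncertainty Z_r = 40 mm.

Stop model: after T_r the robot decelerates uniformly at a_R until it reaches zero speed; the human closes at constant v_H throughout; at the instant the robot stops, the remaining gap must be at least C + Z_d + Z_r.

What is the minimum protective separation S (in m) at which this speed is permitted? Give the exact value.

S_min = 827/240 m = 3.4458 m

stop time T_s = (43/20)/(3/2) = 1.4333 s
robot in T_r: 2.1500·0.3000 = 0.6450 m
braking distance = 2.1500²/(2·1.5000) = 1.5408 m
person approaches 0.6000·(0.3000+1.4333) = 1.0400 m
residual clearance needed = 0.1000+0.0800+0.0400 = 0.2200 m
S_min ≈ 0.6450+1.5408+1.0400+0.2200  ⇒  S_min = 827/240 m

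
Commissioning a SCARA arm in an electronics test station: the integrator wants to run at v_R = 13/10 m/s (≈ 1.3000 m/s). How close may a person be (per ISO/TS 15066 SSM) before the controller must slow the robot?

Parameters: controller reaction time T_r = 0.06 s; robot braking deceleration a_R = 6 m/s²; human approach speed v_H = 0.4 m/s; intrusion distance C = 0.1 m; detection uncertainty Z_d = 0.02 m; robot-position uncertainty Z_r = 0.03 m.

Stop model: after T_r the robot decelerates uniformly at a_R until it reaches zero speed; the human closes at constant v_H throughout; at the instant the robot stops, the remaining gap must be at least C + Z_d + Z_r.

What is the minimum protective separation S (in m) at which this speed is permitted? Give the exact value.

S_min = 959/2000 m = 0.4795 m

braking lasts T_s = (13/10)/6 = 0.2167 s
robot covers v_R·T_r = 1.3000·0.0600 = 0.0780 m before braking
robot under decel: 1.3000²/(2·6.0000) = 0.1408 m
human over T_r+T_s: 0.4000·(0.0600+0.2167) = 0.1107 m
margins: 0.1000+0.0200+0.0300 = 0.1500 m
S_min ≈ 0.0780+0.1408+0.1107+0.1500  ⇒  S_min = 959/2000 m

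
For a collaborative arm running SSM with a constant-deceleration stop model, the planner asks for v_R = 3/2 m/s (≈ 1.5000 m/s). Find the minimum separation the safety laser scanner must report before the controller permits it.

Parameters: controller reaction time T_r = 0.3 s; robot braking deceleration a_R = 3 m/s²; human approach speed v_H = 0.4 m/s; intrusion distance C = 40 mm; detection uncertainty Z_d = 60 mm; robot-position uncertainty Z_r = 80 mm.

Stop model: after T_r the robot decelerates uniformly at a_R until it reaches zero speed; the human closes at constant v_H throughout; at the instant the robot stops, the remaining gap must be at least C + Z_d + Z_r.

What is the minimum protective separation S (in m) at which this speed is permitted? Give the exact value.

stop time T_s = (3/2)/3 = 0.5000 s
reaction-phase robot travel = 1.5000·0.3000 = 0.4500 m
robot under decel: 1.5000²/(2·3.0000) = 0.3750 m
person approaches 0.4000·(0.3000+0.5000) = 0.3200 m
C+Z_d+Z_r = 0.0400+0.0600+0.0800 = 0.1800 m
S_min ≈ 0.4500+0.3750+0.3200+0.1800  ⇒  S_min = 53/40 m

S_min = 53/40 m = 1.3250 m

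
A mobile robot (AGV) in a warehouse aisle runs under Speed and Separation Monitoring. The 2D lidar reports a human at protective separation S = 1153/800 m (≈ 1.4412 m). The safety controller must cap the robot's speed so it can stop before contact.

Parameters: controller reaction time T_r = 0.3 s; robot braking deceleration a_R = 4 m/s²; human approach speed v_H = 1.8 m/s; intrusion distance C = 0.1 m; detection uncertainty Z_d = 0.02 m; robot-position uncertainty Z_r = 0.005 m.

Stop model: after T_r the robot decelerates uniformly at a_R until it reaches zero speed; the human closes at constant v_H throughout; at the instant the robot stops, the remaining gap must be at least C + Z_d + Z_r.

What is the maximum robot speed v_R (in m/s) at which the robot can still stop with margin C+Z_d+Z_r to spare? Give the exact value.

at the boundary: (1/8)·v² + (3/4)·v + (-621/800) = 0
  disc = (3/4)² − 4·(1/8)·(-621/800) = 1521/1600 ; √disc = 39/40
  v_R = (−(3/4) + 39/40) / (2·(1/8)) = 9/10 m/s
check:
stop time T_s = (9/10)/4 = 0.2250 s
reaction-phase robot travel = 0.9000·0.3000 = 0.2700 m
braking distance = 0.9000²/(2·4.0000) = 0.1013 m
human closes 1.8000·0.5250 = 0.9450 m
margins: 0.1000+0.0200+0.0050 = 0.1250 m
sum ≈ 0.2700+0.1013+0.9450+0.1250 ≈ 1.4412 m = S ✓

v_R_max = 9/10 m/s = 0.9000 m/s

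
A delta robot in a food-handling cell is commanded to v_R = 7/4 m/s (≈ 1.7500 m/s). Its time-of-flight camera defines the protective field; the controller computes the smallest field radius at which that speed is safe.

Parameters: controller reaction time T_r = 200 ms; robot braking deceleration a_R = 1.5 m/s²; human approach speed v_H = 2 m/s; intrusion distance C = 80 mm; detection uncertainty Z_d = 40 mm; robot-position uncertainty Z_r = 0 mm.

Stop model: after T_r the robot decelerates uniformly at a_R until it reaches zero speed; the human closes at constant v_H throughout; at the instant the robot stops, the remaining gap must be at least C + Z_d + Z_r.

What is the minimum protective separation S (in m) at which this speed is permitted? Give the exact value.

S_min = 5069/1200 m = 4.2242 m

stop time T_s = (7/4)/(3/2) = 1.1667 s
robot in T_r: 1.7500·0.2000 = 0.3500 m
robot under decel: 1.7500²/(2·1.5000) = 1.0208 m
human closes 2.0000·1.3667 = 2.7333 m
C+Z_d+Z_r = 0.0800+0.0400+0.0000 = 0.1200 m
S_min ≈ 0.3500+1.0208+2.7333+0.1200  ⇒  S_min = 5069/1200 m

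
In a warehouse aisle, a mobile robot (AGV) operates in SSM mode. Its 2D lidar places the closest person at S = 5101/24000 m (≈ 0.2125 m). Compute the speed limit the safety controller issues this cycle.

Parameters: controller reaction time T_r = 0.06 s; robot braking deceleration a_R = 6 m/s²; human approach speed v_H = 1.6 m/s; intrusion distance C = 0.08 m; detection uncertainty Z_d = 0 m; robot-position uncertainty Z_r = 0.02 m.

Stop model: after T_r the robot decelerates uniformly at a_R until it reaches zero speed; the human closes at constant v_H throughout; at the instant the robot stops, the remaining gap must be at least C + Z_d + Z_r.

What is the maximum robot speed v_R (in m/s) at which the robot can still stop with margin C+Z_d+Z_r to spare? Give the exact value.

quadratic (1/12)·v² + (49/150)·v + (-397/24000) = 0
  disc = (49/150)² − 4·(1/12)·(-397/24000) = 4489/40000 ; √disc = 67/200
  v_R = (−(49/150) + 67/200) / (2·(1/12)) = 1/20 m/s
check:
stop time T_s = (1/20)/6 = 0.0083 s
robot in T_r: 0.0500·0.0600 = 0.0030 m
robot covers 0.0500·0.0083 − ½·6.0000·0.0083² = 0.0002 m while stopping
human closes 1.6000·0.0683 = 0.1093 m
residual clearance needed = 0.0800+0.0000+0.0200 = 0.1000 m
sum ≈ 0.0030+0.0002+0.1093+0.1000 ≈ 0.2125 m = S ✓

v_R_max = 1/20 m/s = 0.0500 m/s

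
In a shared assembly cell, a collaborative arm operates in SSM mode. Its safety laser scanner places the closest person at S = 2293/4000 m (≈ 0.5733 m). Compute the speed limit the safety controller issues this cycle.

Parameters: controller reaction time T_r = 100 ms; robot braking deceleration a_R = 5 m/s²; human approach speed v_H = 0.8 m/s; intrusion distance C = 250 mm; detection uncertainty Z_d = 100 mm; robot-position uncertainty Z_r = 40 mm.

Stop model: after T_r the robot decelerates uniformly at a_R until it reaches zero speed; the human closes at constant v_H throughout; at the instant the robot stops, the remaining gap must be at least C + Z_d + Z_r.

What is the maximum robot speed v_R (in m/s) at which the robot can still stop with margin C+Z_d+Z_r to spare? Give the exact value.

at the boundary: (1/10)·v² + (13/50)·v + (-413/4000) = 0
  disc = (13/50)² − 4·(1/10)·(-413/4000) = 1089/10000 ; √disc = 33/100
  v_R = (−(13/50) + 33/100) / (2·(1/10)) = 7/20 m/s
check:
braking lasts T_s = (7/20)/5 = 0.0700 s
robot in T_r: 0.3500·0.1000 = 0.0350 m
braking distance = 0.3500²/(2·5.0000) = 0.0123 m
human over T_r+T_s: 0.8000·(0.1000+0.0700) = 0.1360 m
C+Z_d+Z_r = 0.2500+0.1000+0.0400 = 0.3900 m
sum ≈ 0.0350+0.0123+0.1360+0.3900 ≈ 0.5733 m = S ✓

v_R_max = 7/20 m/s = 0.3500 m/s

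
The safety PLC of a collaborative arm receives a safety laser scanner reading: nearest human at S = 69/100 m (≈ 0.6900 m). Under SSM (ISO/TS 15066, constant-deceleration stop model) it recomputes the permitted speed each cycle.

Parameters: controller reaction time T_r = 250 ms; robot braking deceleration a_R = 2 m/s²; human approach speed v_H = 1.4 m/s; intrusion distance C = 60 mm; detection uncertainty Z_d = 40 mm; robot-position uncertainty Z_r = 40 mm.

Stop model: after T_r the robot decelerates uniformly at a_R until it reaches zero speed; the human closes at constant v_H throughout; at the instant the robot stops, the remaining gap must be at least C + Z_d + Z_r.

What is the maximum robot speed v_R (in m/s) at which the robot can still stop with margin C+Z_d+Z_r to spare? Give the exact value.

v_R_max = 1/5 m/s = 0.2000 m/s

collect terms ⇒ (1/4)·v_R² + (19/20)·v_R + (-1/5) = 0
  disc = (19/20)² − 4·(1/4)·(-1/5) = 441/400 ; √disc = 21/20
  v_R = (−(19/20) + 21/20) / (2·(1/4)) = 1/5 m/s
check:
braking lasts T_s = (1/5)/2 = 0.1000 s
robot in T_r: 0.2000·0.2500 = 0.0500 m
robot covers 0.2000·0.1000 − ½·2.0000·0.1000² = 0.0100 m while stopping
human closes 1.4000·0.3500 = 0.4900 m
C+Z_d+Z_r = 0.0600+0.0400+0.0400 = 0.1400 m
sum ≈ 0.0500+0.0100+0.4900+0.1400 ≈ 0.6900 m = S ✓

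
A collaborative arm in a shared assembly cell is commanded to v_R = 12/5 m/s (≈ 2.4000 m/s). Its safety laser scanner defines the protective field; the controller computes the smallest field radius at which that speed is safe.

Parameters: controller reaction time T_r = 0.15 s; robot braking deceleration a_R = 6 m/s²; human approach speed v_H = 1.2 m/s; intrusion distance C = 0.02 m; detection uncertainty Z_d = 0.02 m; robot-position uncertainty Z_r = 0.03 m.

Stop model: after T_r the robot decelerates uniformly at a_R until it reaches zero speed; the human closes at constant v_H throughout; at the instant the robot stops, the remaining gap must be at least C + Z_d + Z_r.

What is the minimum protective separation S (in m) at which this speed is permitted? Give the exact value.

stop time T_s = (12/5)/6 = 0.4000 s
robot in T_r: 2.4000·0.1500 = 0.3600 m
braking distance = 2.4000²/(2·6.0000) = 0.4800 m
person approaches 1.2000·(0.1500+0.4000) = 0.6600 m
residual clearance needed = 0.0200+0.0200+0.0300 = 0.0700 m
S_min ≈ 0.3600+0.4800+0.6600+0.0700  ⇒  S_min = 157/100 m

S_min = 157/100 m = 1.5700 m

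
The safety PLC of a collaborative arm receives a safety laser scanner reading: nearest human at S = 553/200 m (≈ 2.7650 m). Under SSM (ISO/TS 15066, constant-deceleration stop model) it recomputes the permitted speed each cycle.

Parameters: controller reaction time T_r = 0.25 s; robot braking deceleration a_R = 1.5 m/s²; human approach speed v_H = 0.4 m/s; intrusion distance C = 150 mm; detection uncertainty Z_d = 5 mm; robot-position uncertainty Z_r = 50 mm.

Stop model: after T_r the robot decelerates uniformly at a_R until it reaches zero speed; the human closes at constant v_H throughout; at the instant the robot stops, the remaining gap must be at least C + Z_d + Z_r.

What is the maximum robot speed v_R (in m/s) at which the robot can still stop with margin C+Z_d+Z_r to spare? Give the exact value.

collect terms ⇒ (1/3)·v_R² + (31/60)·v_R + (-123/50) = 0
  disc = (31/60)² − 4·(1/3)·(-123/50) = 12769/3600 ; √disc = 113/60
  v_R = (−(31/60) + 113/60) / (2·(1/3)) = 41/20 m/s
check:
stop time T_s = (41/20)/(3/2) = 1.3667 s
robot in T_r: 2.0500·0.2500 = 0.5125 m
robot covers 2.0500·1.3667 − ½·1.5000·1.3667² = 1.4008 m while stopping
human closes 0.4000·1.6167 = 0.6467 m
residual clearance needed = 0.1500+0.0050+0.0500 = 0.2050 m
sum ≈ 0.5125+1.4008+0.6467+0.2050 ≈ 2.7650 m = S ✓

v_R_max = 41/20 m/s = 2.0500 m/s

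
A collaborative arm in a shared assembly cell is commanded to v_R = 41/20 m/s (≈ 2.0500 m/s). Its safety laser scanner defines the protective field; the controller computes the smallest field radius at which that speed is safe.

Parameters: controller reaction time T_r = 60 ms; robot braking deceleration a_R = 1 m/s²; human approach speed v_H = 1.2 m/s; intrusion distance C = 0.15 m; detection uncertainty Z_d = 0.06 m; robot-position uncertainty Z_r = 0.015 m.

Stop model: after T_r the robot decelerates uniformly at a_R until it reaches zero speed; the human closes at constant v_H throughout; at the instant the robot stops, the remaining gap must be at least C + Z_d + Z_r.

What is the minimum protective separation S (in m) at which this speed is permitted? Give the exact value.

S_min = 797/160 m = 4.9813 m

stop time T_s = (41/20)/1 = 2.0500 s
reaction-phase robot travel = 2.0500·0.0600 = 0.1230 m
robot under decel: 2.0500²/(2·1.0000) = 2.1012 m
person approaches 1.2000·(0.0600+2.0500) = 2.5320 m
C+Z_d+Z_r = 0.1500+0.0600+0.0150 = 0.2250 m
S_min ≈ 0.1230+2.1012+2.5320+0.2250  ⇒  S_min = 797/160 m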